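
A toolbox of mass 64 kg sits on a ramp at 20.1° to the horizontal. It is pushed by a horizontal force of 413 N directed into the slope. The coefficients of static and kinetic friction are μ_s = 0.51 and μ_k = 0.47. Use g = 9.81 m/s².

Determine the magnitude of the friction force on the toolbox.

Normal direction: N = m g cos θ + P sin θ = 731.5 N.
Parallel to the incline: P cos θ − m g sin θ = 387.8 − 215.8 = 172.1 N; the friction needed to balance this is 172.1 N acting down the slope.
The limit of static friction is μ_s N = 373.1 N.
Since 172.1 N is within the 373.1 N limit, the toolbox stays put and friction is exactly 172 N.

f ≈ 172 N (down the incline)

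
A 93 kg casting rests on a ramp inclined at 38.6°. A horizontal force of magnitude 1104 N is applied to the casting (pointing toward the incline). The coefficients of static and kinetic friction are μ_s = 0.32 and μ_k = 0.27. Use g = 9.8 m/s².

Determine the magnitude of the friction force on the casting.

Resolve perpendicular to the incline: N = m g cos θ + P sin θ = 93×9.8×cos 38.6° + 1104×sin 38.6° = 1401 N.
Along the incline, the net driving force (taking up-slope positive) is P cos θ − m g sin θ = 862.8 − 568.6 = 294.2 N, so equilibrium requires friction f = -294.2 N (down-slope).
Maximum static friction: μ_s N = 0.32 × 1401 = 448.3 N.
Since 294.2 N is within the 448.3 N limit, the casting stays put and friction is exactly 294 N.

f ≈ 294 N (down the incline)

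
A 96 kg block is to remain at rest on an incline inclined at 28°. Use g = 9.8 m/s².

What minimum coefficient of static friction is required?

μ_s,min ≈ 0.532

At the slip threshold m g sin θ = μ_s m g cos θ, so μ_s,min = tan θ.
μ_s,min = tan 28° = 0.532.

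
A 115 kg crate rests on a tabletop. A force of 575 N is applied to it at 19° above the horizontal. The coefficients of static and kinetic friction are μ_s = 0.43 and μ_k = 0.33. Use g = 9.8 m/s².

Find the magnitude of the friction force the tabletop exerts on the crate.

The vertical component of P reduces the normal force: N = m g − P sin α = 1127 − 187.2 = 939.8 N.
Horizontally, friction must balance P cos α = 543.7 N.
The static-friction limit is μ_s N = 404.1 N.
543.7 > 404.1 N → the crate slides; f = μ_k N = 0.33×939.8 = 310 N.

f ≈ 310 N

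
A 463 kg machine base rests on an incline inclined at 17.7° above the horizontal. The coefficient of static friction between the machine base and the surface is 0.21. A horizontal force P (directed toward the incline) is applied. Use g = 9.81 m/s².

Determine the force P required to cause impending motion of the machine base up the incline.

At impending motion up the slope, friction acts down-slope at its limit: f = μ_s N.
Perpendicular to the incline: N = m g cos θ + P sin θ.
Along the incline: P cos θ = m g sin θ + μ_s N = m g sin θ + μ_s (m g cos θ + P sin θ).
Solving, P (cos θ − μ_s sin θ) = m g (sin θ + μ_s cos θ), so P = 463×9.81×(sin 17.7° + 0.21 cos 17.7°)/(cos 17.7° − 0.21 sin 17.7°) = 4540×0.5041/0.8888 = 2580 N.

P ≈ 2580 N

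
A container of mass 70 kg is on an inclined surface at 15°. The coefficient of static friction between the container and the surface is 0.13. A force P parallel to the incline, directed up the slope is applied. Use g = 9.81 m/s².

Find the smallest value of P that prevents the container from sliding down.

The container tends to slide down (tan θ > μ_s), so at the point of impending slip friction acts up-slope at its limit: f = μ_s N.
P is parallel to the surface, so N = m g cos θ = 663 N.
Along the incline: P + μ_s N = m g sin θ, so P = 178 − 0.13×663 = 91.5 N.

P_min ≈ 91.5 N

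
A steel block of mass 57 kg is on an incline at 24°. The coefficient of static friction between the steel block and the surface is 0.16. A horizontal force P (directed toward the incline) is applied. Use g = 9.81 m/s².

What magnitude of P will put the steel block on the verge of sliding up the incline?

P ≈ 364 N

At impending motion up the slope, friction acts down-slope at its limit: f = μ_s N.
Perpendicular to the incline: N = m g cos θ + P sin θ.
Along the incline: P cos θ = m g sin θ + μ_s N = m g sin θ + μ_s (m g cos θ + P sin θ).
Solving, P (cos θ − μ_s sin θ) = m g (sin θ + μ_s cos θ), so P = 57×9.81×(sin 24° + 0.16 cos 24°)/(cos 24° − 0.16 sin 24°) = 559×0.5529/0.8485 = 364 N.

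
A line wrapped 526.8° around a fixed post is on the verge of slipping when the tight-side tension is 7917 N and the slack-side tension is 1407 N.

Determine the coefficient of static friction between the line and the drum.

T₂/T₁ = e^{μβ} → μ = ln(T₂/T₁)/β.
β = 526.8° = 9.194 rad.
μ = ln(7917/1407)/9.194 = ln(5.627)/9.194 = 0.188.

μ ≈ 0.188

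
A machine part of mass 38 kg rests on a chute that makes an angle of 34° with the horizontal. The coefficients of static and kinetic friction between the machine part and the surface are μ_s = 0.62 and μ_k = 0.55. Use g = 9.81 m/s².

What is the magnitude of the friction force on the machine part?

f ≈ 170 N (up the incline)

Perpendicular to the surface, N = m g cos θ = 38·9.81·cos 34° = 309 N.
Along the slope the weight component is m g sin θ = 208.5 N; friction must supply exactly this, acting up-slope.
Maximum static friction available: μ_s N = 0.62 × 309 = 191.6 N.
|208.5| exceeds 191.6 N, so the machine part slips down-slope; friction is kinetic, f = μ_k N = 0.55×309 = 170 N.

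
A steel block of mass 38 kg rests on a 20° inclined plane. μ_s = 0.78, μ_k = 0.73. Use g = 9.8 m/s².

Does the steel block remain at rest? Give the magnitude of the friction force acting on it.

f ≈ 127 N

N = m g cos θ = 350 N.
Down-slope weight component: m g sin θ = 127 N.
μ_s N = 273 N.
127 ≤ 273 N, so it stays put; friction = 127 N.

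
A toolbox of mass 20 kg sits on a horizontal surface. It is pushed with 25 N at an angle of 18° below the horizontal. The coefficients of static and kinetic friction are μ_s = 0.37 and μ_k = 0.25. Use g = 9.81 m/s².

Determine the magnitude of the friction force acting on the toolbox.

Vertical equilibrium gives N = m g + P sin α = 203.9 N.
The horizontal driving force is P cos α = 23.78 N, so equilibrium needs friction f = 23.78 N.
The static-friction limit is μ_s N = 75.45 N.
Since 23.78 N does not exceed the limit, the toolbox stays at rest and f = 23.8 N.

f ≈ 23.8 N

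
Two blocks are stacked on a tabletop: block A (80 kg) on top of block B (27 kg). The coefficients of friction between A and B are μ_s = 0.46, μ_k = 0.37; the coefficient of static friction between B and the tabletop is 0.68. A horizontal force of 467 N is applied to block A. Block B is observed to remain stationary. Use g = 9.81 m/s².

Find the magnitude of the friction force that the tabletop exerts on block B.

The normal force B exerts on A is simply A's weight, N₁ = 784.8 N.
So the A–B interface can sustain at most μ_s N₁ = 361 N of static friction.
Since P = 467 N > 361 N, A slides on B; the A–B friction is kinetic: f₁ = μ_k N₁ = 0.37×784.8 = 290 N.
By Newton's third law B feels 290 N forward from A. With B stationary, the floor's static friction on B balances it: f₂ = 290 N (well within μ_s(m_A+m_B)g = 713.8 N).

f ≈ 290 N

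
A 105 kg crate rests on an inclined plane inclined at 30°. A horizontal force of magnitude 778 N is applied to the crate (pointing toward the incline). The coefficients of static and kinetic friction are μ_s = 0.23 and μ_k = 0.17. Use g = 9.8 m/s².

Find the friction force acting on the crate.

Resolve perpendicular to the incline: N = m g cos θ + P sin θ = 105×9.8×cos 30° + 778×sin 30° = 1280 N.
Along the incline, the net driving force (taking up-slope positive) is P cos θ − m g sin θ = 673.8 − 514.5 = 159.3 N, so equilibrium requires friction f = -159.3 N (down-slope).
Maximum static friction: μ_s N = 0.23 × 1280 = 294.4 N.
|f_req| = 159.3 ≤ 294.4 N → the crate is in equilibrium; friction equals the required value.

f ≈ 159 N (down the incline)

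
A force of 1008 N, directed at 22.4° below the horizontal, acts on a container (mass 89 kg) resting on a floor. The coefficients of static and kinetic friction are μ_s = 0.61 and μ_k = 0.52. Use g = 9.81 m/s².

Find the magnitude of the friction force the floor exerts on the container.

N = m g + P sin α = 873.1 + 1008×sin 22.4° = 1257 N.
Horizontally, friction must balance P cos α = 931.9 N.
μ_s N = 0.61 × 1257 = 766.9 N.
The required friction exceeds μ_s N, so the container moves and f = μ_k N = 654 N.

f ≈ 654 N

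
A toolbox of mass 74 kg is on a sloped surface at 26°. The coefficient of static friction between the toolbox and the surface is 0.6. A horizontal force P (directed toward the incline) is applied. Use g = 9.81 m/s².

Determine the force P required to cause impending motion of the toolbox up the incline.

P ≈ 1120 N

At impending motion up the slope, friction acts down-slope at its limit: f = μ_s N.
Perpendicular to the incline: N = m g cos θ + P sin θ.
Along the incline: P cos θ = m g sin θ + μ_s N = m g sin θ + μ_s (m g cos θ + P sin θ).
Solving, P (cos θ − μ_s sin θ) = m g (sin θ + μ_s cos θ), so P = 74×9.81×(sin 26° + 0.6 cos 26°)/(cos 26° − 0.6 sin 26°) = 726×0.9776/0.6358 = 1120 N.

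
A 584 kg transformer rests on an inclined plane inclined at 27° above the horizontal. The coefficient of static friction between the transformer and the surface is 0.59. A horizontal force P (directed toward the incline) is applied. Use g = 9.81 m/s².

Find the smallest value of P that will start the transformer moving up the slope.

P ≈ 9010 N

At impending motion up the slope, friction acts down-slope at its limit: f = μ_s N.
Perpendicular to the incline: N = m g cos θ + P sin θ.
Along the incline: P cos θ = m g sin θ + μ_s N = m g sin θ + μ_s (m g cos θ + P sin θ).
Solving, P (cos θ − μ_s sin θ) = m g (sin θ + μ_s cos θ), so P = 584×9.81×(sin 27° + 0.59 cos 27°)/(cos 27° − 0.59 sin 27°) = 5730×0.9797/0.6232 = 9010 N.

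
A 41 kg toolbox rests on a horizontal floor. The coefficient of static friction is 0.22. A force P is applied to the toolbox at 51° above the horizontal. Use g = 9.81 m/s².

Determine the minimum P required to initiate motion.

P ≈ 111 N

N = m g − P sin α (the pull lifts the toolbox).
At impending slip, P cos α = μ_s N = μ_s (m g − P sin α).
Solving: P (cos α + μ_s sin α) = μ_s m g → P = 0.22×402/(cos 51° + 0.22 sin 51°) = 88.5/0.8003 = 111 N.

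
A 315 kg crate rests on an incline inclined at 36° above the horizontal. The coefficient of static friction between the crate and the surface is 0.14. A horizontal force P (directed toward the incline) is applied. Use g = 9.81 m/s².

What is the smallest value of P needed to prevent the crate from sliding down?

The crate tends to slide down (tan θ > μ_s), so at the point of impending slip friction acts up-slope at its limit: f = μ_s N.
Perpendicular to the incline: N = m g cos θ + P sin θ.
Along the incline: P cos θ + μ_s N = m g sin θ, i.e. P cos θ + μ_s (m g cos θ + P sin θ) = m g sin θ.
Solving, P (cos θ + μ_s sin θ) = m g (sin θ − μ_s cos θ), so P = 3090×0.4745/0.8913 = 1650 N.

P_min ≈ 1650 N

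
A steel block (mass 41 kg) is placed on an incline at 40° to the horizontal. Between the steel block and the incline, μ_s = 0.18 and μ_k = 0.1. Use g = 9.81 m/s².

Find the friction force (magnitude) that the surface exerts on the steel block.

f ≈ 30.8 N (up the incline)

Perpendicular to the surface, N = m g cos θ = 41·9.81·cos 40° = 308.1 N.
For equilibrium along the incline, friction must balance the weight component: f = m g sin θ = 258.5 N up the slope.
Maximum static friction available: μ_s N = 0.18 × 308.1 = 55.46 N.
Since |258.5| > 55.46 N, static friction cannot hold it; the steel block slides down the incline and kinetic friction applies: f = μ_k N = 0.1 × 308.1 = 30.8 N.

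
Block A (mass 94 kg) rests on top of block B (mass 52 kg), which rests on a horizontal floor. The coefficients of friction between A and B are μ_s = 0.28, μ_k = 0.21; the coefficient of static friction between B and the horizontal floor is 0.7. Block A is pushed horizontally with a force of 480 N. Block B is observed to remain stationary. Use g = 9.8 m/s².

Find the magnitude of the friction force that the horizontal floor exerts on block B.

Normal force at the A–B interface: N₁ = m_A g = 921.2 N.
So the A–B interface can sustain at most μ_s N₁ = 257.9 N of static friction.
Since P = 480 N > 257.9 N, A slides on B; the A–B friction is kinetic: f₁ = μ_k N₁ = 0.21×921.2 = 193 N.
By Newton's third law B feels 193 N forward from A. With B stationary, the floor's static friction on B balances it: f₂ = 193 N (well within μ_s(m_A+m_B)g = 1002 N).

f ≈ 193 N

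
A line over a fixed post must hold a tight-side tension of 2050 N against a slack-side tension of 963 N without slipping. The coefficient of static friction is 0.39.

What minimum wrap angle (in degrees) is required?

β_min ≈ 111°

T₂/T₁ = e^{μβ} → β = ln(T₂/T₁)/μ.
β = ln(2050/963)/0.39 = 0.7555/0.39 = 1.937 rad.
In degrees: β = 1.937 × 180/π = 111°.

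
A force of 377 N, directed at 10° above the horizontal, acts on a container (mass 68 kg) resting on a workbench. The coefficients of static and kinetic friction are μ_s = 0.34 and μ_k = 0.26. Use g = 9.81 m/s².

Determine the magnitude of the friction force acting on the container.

The vertical component of P reduces the normal force: N = m g − P sin α = 667.1 − 65.47 = 601.6 N.
Horizontally, friction must balance P cos α = 371.3 N.
μ_s N = 0.34 × 601.6 = 204.5 N.
The required friction exceeds μ_s N, so the container moves and f = μ_k N = 156 N.

f ≈ 156 N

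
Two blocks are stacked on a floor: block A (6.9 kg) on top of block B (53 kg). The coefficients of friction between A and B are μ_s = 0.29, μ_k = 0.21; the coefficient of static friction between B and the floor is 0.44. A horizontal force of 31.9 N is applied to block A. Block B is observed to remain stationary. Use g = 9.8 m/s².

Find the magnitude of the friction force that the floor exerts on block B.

f ≈ 14.2 N

Normal force at the A–B interface: N₁ = m_A g = 67.62 N.
Maximum static friction on A from B: μ_s N₁ = 0.29×67.62 = 19.61 N.
Since P = 31.9 N > 19.61 N, A slides on B; the A–B friction is kinetic: f₁ = μ_k N₁ = 0.21×67.62 = 14.2 N.
By Newton's third law B feels 14.2 N forward from A. With B stationary, the floor's static friction on B balances it: f₂ = 14.2 N (well within μ_s(m_A+m_B)g = 258.3 N).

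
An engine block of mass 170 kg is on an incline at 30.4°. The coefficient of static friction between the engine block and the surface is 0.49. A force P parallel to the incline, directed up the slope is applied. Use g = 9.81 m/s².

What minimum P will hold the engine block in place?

P_min ≈ 139 N

The engine block tends to slide down (tan θ > μ_s), so at the point of impending slip friction acts up-slope at its limit: f = μ_s N.
P is parallel to the surface, so N = m g cos θ = 1440 N.
Along the incline: P + μ_s N = m g sin θ, so P = 844 − 0.49×1440 = 139 N.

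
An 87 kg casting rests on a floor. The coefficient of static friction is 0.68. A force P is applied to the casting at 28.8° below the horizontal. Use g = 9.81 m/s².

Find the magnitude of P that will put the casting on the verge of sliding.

P ≈ 1060 N

N = m g + P sin α (the push presses the casting into the floor).
At impending slip, P cos α = μ_s N = μ_s (m g + P sin α).
Solving: P (cos α − μ_s sin α) = μ_s m g → P = 0.68×853/(cos 28.8° − 0.68 sin 28.8°) = 580/0.5487 = 1060 N.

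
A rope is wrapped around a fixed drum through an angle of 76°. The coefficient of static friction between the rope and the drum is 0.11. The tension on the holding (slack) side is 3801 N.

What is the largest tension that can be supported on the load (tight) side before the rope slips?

T_max ≈ 4400 N

At impending slip the capstan equation gives T₂/T₁ = e^{μβ} with β in radians.
β = 76° × π/180 = 1.326 rad.
e^{μβ} = e^{0.11×1.326} = 1.157.
T₂ = T₁ · e^{μβ} = 3801 × 1.157 = 4400 N.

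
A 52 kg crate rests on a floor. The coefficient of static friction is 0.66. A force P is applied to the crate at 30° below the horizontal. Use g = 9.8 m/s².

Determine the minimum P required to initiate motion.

N = m g + P sin α (the push presses the crate into the floor).
At impending slip, P cos α = μ_s N = μ_s (m g + P sin α).
Solving: P (cos α − μ_s sin α) = μ_s m g → P = 0.66×510/(cos 30° − 0.66 sin 30°) = 336/0.536 = 627 N.

P ≈ 627 N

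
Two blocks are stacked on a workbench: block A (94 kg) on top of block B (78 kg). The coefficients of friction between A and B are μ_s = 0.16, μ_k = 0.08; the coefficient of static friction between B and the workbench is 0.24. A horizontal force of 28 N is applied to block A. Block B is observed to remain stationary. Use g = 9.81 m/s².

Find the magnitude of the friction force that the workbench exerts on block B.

f ≈ 28 N

The normal force B exerts on A is simply A's weight, N₁ = 922.1 N.
So the A–B interface can sustain at most μ_s N₁ = 147.5 N of static friction.
Since P = 28 N ≤ 147.5 N, A does not slip on B; friction on A equals P = 28 N.
B experiences an equal 28 N forward from A (third law). B is in equilibrium, so the floor supplies f₂ = 28 N of static friction (limit μ_s(m_A+m_B)g = 405 N, not exceeded).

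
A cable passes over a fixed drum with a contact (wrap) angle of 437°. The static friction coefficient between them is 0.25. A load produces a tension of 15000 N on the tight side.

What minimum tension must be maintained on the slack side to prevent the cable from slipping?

T_min ≈ 2230 N

Capstan equation at impending slip: T_tight/T_slack = e^{μβ}.
β = 437° = 7.627 rad; e^{μβ} = e^{0.25×7.627} = 6.731.
T_slack = T_tight / e^{μβ} = 15000 / 6.731 = 2230 N.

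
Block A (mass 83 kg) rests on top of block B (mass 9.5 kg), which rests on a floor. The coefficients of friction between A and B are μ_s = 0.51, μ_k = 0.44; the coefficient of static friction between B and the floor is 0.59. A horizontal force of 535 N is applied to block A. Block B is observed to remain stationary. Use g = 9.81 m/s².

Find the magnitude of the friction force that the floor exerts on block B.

The normal force B exerts on A is simply A's weight, N₁ = 814.2 N.
Maximum static friction on A from B: μ_s N₁ = 0.51×814.2 = 415.3 N.
Since P = 535 N > 415.3 N, A slides on B; the A–B friction is kinetic: f₁ = μ_k N₁ = 0.44×814.2 = 358 N.
By Newton's third law B feels 358 N forward from A. With B stationary, the floor's static friction on B balances it: f₂ = 358 N (well within μ_s(m_A+m_B)g = 535.4 N).

f ≈ 358 N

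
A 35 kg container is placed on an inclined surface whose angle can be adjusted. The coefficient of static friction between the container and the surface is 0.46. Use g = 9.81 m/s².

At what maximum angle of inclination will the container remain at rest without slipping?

At the slip threshold, m g sin θ = μ_s · m g cos θ, so tan θ = μ_s.
θ_max = arctan(0.46) = 24.7°.

θ_max ≈ 24.7°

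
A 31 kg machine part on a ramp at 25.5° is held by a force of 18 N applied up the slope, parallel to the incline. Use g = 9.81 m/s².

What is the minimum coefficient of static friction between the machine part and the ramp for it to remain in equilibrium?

N = m g cos θ = 274.5 N.
Friction must make up the shortfall along the incline: f = m g sin θ − P = 130.9 − 18 = 112.9 N.
At the threshold f = μ_s N, so μ_s,min = 112.9/274.5 = 0.411.

μ_s,min ≈ 0.411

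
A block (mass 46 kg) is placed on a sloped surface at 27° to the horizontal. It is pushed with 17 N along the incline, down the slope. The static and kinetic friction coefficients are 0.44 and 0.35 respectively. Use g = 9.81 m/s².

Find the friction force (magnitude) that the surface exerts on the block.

The normal reaction is N = m g cos θ = 402.1 N.
The friction needed for equilibrium is m g sin θ + P = 204.9 + 17 = 221.9 N, measured positive up-slope.
The static-friction ceiling is μ_s N = 0.44 × 402.1 = 176.9 N.
|221.9| exceeds 176.9 N, so the block slips down-slope; friction is kinetic, f = μ_k N = 0.35×402.1 = 141 N.

f ≈ 141 N (up the incline)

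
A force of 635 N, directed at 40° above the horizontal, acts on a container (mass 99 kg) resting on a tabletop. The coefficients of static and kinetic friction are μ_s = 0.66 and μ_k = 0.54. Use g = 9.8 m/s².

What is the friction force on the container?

The vertical component of P reduces the normal force: N = m g − P sin α = 970.2 − 408.2 = 562 N.
For equilibrium, f = P cos α = 635×cos 40° = 486.4 N.
μ_s N = 0.66 × 562 = 370.9 N.
486.4 > 370.9 N → the container slides; f = μ_k N = 0.54×562 = 303 N.

f ≈ 303 N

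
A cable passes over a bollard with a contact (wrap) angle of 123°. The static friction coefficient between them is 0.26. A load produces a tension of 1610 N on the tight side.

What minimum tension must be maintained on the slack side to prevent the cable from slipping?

Capstan equation at impending slip: T_tight/T_slack = e^{μβ}.
β = 123° = 2.147 rad; e^{μβ} = e^{0.26×2.147} = 1.747.
T_slack = T_tight / e^{μβ} = 1610 / 1.747 = 921 N.

T_min ≈ 921 N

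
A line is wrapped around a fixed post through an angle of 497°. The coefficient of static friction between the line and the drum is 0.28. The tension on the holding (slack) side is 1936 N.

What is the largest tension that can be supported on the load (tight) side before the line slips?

T_max ≈ 22000 N

At impending slip the capstan equation gives T₂/T₁ = e^{μβ} with β in radians.
β = 497° × π/180 = 8.674 rad.
e^{μβ} = e^{0.28×8.674} = 11.35.
T₂ = T₁ · e^{μβ} = 1936 × 11.35 = 22000 N.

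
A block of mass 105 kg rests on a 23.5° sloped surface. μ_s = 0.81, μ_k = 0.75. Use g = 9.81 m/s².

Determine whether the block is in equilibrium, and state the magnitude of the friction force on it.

f ≈ 411 N

N = m g cos θ = 945 N.
Down-slope weight component: m g sin θ = 411 N.
μ_s N = 765 N.
411 ≤ 765 N, so it stays put; friction = 411 N.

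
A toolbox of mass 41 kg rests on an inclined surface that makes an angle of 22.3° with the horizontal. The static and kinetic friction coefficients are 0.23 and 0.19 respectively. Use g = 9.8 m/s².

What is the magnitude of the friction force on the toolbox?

f ≈ 70.6 N (up the incline)

The normal reaction is N = m g cos θ = 371.7 N.
Along the slope the weight component is m g sin θ = 152.5 N; friction must supply exactly this, acting up-slope.
The static-friction ceiling is μ_s N = 0.23 × 371.7 = 85.5 N.
|152.5| exceeds 85.5 N, so the toolbox slips down-slope; friction is kinetic, f = μ_k N = 0.19×371.7 = 70.6 N.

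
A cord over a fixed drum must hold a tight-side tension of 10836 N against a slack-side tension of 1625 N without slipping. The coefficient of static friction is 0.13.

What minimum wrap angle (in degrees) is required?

β_min ≈ 836°

T₂/T₁ = e^{μβ} → β = ln(T₂/T₁)/μ.
β = ln(10836/1625)/0.13 = 1.897/0.13 = 14.6 rad.
In degrees: β = 14.6 × 180/π = 836°.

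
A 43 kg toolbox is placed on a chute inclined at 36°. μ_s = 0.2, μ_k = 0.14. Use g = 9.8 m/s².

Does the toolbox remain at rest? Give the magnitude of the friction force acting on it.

N = m g cos θ = 341 N.
Down-slope weight component: m g sin θ = 248 N.
μ_s N = 68.2 N.
248 > 68.2 N, so it slides; kinetic friction f = μ_k N = 0.14×341 = 47.7 N.

f ≈ 47.7 N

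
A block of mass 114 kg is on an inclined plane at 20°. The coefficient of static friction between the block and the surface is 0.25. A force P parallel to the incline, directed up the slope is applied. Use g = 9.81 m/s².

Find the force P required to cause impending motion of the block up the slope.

P ≈ 645 N

At impending motion up the slope, friction acts down-slope at its limit: f = μ_s N.
P is parallel to the surface, so N = m g cos θ = 1050 N.
Along the incline: P = m g sin θ + μ_s N = 382 + 0.25×1050 = 645 N.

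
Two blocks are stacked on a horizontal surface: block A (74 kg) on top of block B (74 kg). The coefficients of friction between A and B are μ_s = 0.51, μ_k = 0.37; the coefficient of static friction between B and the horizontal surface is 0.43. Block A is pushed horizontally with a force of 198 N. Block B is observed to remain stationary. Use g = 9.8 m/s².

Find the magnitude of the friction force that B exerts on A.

The normal force B exerts on A is simply A's weight, N₁ = 725.2 N.
Maximum static friction on A from B: μ_s N₁ = 0.51×725.2 = 369.9 N.
Since P = 198 N ≤ 369.9 N, A does not slip on B; friction on A equals P = 198 N.
B experiences an equal 198 N forward from A (third law). B is in equilibrium, so the floor supplies f₂ = 198 N of static friction (limit μ_s(m_A+m_B)g = 623.7 N, not exceeded).

f ≈ 198 N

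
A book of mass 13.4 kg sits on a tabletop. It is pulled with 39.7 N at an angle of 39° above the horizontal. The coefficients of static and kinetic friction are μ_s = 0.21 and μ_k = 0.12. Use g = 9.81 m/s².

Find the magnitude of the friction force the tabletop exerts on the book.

N = m g − P sin α = 131.5 − 39.7×sin 39° = 106.5 N.
Horizontally, friction must balance P cos α = 30.85 N.
μ_s N = 0.21 × 106.5 = 22.36 N.
30.85 > 22.36 N → the book slides; f = μ_k N = 0.12×106.5 = 12.8 N.

f ≈ 12.8 N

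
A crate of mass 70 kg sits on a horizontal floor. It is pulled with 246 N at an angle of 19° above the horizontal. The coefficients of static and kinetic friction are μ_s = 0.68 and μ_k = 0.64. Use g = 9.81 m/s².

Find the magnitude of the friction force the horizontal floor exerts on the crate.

f ≈ 233 N

The vertical component of P reduces the normal force: N = m g − P sin α = 686.7 − 80.09 = 606.6 N.
Horizontally, friction must balance P cos α = 232.6 N.
The static-friction limit is μ_s N = 412.5 N.
232.6 ≤ 412.5 N → static; friction equals the required 233 N.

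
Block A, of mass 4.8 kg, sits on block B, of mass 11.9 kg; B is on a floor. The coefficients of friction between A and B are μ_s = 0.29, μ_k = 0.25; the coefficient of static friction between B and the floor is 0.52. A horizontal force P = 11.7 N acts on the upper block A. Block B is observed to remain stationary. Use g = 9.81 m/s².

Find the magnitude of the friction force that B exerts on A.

f ≈ 11.7 N

The normal force B exerts on A is simply A's weight, N₁ = 47.09 N.
So the A–B interface can sustain at most μ_s N₁ = 13.66 N of static friction.
P = 11.7 N is within that limit, so A and B move together (both at rest); the A–B friction is simply f₁ = P = 11.7 N.
By Newton's third law B feels 11.7 N forward from A. With B stationary, the floor's static friction on B balances it: f₂ = 11.7 N (well within μ_s(m_A+m_B)g = 85.19 N).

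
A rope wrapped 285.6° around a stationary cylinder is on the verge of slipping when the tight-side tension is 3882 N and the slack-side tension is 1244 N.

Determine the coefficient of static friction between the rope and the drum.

μ ≈ 0.228

T₂/T₁ = e^{μβ} → μ = ln(T₂/T₁)/β.
β = 285.6° = 4.985 rad.
μ = ln(3882/1244)/4.985 = ln(3.121)/4.985 = 0.228.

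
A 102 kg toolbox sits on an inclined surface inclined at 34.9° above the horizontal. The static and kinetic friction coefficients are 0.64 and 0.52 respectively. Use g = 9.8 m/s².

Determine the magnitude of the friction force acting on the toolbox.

f ≈ 426 N (up the incline)

Perpendicular to the surface, N = m g cos θ = 102·9.8·cos 34.9° = 819.8 N.
Along the slope the weight component is m g sin θ = 571.9 N; friction must supply exactly this, acting up-slope.
Static friction can supply at most μ_s N = 524.7 N.
Since |571.9| > 524.7 N, static friction cannot hold it; the toolbox slides down the incline and kinetic friction applies: f = μ_k N = 0.52 × 819.8 = 426 N.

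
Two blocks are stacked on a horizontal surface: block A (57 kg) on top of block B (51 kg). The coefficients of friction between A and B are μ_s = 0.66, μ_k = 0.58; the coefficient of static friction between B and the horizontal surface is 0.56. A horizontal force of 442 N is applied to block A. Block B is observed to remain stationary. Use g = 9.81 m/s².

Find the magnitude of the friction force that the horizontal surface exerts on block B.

f ≈ 324 N

Normal force at the A–B interface: N₁ = m_A g = 559.2 N.
Maximum static friction on A from B: μ_s N₁ = 0.66×559.2 = 369.1 N.
P = 442 N exceeds that limit, so A slips over B and the interface friction becomes kinetic: f₁ = μ_k N₁ = 0.58×559.2 = 324 N.
By Newton's third law B feels 324 N forward from A. With B stationary, the floor's static friction on B balances it: f₂ = 324 N (well within μ_s(m_A+m_B)g = 593.3 N).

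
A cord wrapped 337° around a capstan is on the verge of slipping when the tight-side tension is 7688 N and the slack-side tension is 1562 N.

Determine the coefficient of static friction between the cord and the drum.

μ ≈ 0.271

T₂/T₁ = e^{μβ} → μ = ln(T₂/T₁)/β.
β = 337° = 5.882 rad.
μ = ln(7688/1562)/5.882 = ln(4.922)/5.882 = 0.271.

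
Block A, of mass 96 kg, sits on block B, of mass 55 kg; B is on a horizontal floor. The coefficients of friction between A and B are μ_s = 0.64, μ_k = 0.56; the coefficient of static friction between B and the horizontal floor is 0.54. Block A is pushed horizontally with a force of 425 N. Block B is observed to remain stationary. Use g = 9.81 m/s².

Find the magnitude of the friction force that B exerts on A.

f ≈ 425 N

The normal force B exerts on A is simply A's weight, N₁ = 941.8 N.
So the A–B interface can sustain at most μ_s N₁ = 602.7 N of static friction.
P = 425 N is within that limit, so A and B move together (both at rest); the A–B friction is simply f₁ = P = 425 N.
By Newton's third law B feels 425 N forward from A. With B stationary, the floor's static friction on B balances it: f₂ = 425 N (well within μ_s(m_A+m_B)g = 799.9 N).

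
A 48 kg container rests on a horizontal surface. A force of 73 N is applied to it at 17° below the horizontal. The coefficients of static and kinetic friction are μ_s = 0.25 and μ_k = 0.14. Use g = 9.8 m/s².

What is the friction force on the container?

f ≈ 69.8 N

The vertical component of P adds to the normal force: N = m g + P sin α = 470.4 + 21.34 = 491.7 N.
For equilibrium, f = P cos α = 73×cos 17° = 69.81 N.
The static-friction limit is μ_s N = 122.9 N.
Since 69.81 N does not exceed the limit, the container stays at rest and f = 69.8 N.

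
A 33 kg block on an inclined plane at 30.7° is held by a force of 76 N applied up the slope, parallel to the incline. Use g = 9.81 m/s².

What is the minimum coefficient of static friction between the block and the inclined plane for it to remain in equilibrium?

μ_s,min ≈ 0.321

N = m g cos θ = 278.4 N.
Friction must make up the shortfall along the incline: f = m g sin θ − P = 165.3 − 76 = 89.28 N.
At the threshold f = μ_s N, so μ_s,min = 89.28/278.4 = 0.321.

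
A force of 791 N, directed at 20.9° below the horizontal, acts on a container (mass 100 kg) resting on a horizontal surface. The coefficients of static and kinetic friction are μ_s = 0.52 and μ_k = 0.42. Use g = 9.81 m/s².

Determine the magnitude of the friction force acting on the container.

Vertical equilibrium gives N = m g + P sin α = 1263 N.
For equilibrium, f = P cos α = 791×cos 20.9° = 739 N.
The static-friction limit is μ_s N = 656.9 N.
The required friction exceeds μ_s N, so the container moves and f = μ_k N = 531 N.

f ≈ 531 N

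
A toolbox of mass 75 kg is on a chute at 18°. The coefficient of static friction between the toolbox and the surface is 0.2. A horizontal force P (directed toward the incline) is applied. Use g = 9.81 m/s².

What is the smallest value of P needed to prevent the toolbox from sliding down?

P_min ≈ 86.3 N

The toolbox tends to slide down (tan θ > μ_s), so at the point of impending slip friction acts up-slope at its limit: f = μ_s N.
Perpendicular to the incline: N = m g cos θ + P sin θ.
Along the incline: P cos θ + μ_s N = m g sin θ, i.e. P cos θ + μ_s (m g cos θ + P sin θ) = m g sin θ.
Solving, P (cos θ + μ_s sin θ) = m g (sin θ − μ_s cos θ), so P = 736×0.1188/1.013 = 86.3 N.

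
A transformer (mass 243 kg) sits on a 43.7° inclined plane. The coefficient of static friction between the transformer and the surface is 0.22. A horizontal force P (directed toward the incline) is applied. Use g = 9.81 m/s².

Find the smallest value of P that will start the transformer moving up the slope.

P ≈ 3550 N

At impending motion up the slope, friction acts down-slope at its limit: f = μ_s N.
Perpendicular to the incline: N = m g cos θ + P sin θ.
Along the incline: P cos θ = m g sin θ + μ_s N = m g sin θ + μ_s (m g cos θ + P sin θ).
Solving, P (cos θ − μ_s sin θ) = m g (sin θ + μ_s cos θ), so P = 243×9.81×(sin 43.7° + 0.22 cos 43.7°)/(cos 43.7° − 0.22 sin 43.7°) = 2380×0.8499/0.571 = 3550 N.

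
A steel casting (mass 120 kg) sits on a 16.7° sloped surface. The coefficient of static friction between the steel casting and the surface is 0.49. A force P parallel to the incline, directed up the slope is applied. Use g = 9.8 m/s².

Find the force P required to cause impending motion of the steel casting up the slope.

P ≈ 890 N

At impending motion up the slope, friction acts down-slope at its limit: f = μ_s N.
P is parallel to the surface, so N = m g cos θ = 1130 N.
Along the incline: P = m g sin θ + μ_s N = 338 + 0.49×1130 = 890 N.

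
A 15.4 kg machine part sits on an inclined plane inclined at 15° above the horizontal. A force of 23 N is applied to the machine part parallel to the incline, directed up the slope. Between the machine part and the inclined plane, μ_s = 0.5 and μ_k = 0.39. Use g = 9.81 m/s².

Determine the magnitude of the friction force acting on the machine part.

f ≈ 16.1 N (up the incline)

Perpendicular to the surface, N = m g cos θ = 15.4·9.81·cos 15° = 145.9 N.
The friction needed for equilibrium is m g sin θ − P = 39.1 − 23 = 16.1 N, measured positive up-slope.
The static-friction ceiling is μ_s N = 0.5 × 145.9 = 72.96 N.
Since |16.1| ≤ 72.96 N, no slip — friction simply equals what equilibrium demands.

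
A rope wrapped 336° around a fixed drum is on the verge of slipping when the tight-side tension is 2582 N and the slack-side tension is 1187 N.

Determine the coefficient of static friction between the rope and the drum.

T₂/T₁ = e^{μβ} → μ = ln(T₂/T₁)/β.
β = 336° = 5.864 rad.
μ = ln(2582/1187)/5.864 = ln(2.175)/5.864 = 0.133.

μ ≈ 0.133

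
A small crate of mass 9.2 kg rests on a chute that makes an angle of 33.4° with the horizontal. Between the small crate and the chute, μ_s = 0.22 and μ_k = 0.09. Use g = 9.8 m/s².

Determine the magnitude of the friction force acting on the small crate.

Perpendicular to the surface, N = m g cos θ = 9.2·9.8·cos 33.4° = 75.27 N.
For equilibrium along the incline, friction must balance the weight component: f = m g sin θ = 49.63 N up the slope.
Maximum static friction available: μ_s N = 0.22 × 75.27 = 16.56 N.
|49.63| exceeds 16.56 N, so the small crate slips down-slope; friction is kinetic, f = μ_k N = 0.09×75.27 = 6.77 N.

f ≈ 6.77 N (up the incline)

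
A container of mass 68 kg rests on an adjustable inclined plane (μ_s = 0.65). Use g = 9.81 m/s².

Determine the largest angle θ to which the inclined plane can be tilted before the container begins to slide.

θ_max ≈ 33°

At the slip threshold, m g sin θ = μ_s · m g cos θ, so tan θ = μ_s.
θ_max = arctan(0.65) = 33°.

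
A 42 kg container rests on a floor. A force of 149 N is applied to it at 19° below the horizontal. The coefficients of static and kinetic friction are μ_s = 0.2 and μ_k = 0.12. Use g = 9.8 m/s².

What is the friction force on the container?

The vertical component of P adds to the normal force: N = m g + P sin α = 411.6 + 48.51 = 460.1 N.
Horizontally, friction must balance P cos α = 140.9 N.
μ_s N = 0.2 × 460.1 = 92.02 N.
The required friction exceeds μ_s N, so the container moves and f = μ_k N = 55.2 N.

f ≈ 55.2 N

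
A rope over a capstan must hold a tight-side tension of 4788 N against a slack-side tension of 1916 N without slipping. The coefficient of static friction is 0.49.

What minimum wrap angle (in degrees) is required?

β_min ≈ 107°

T₂/T₁ = e^{μβ} → β = ln(T₂/T₁)/μ.
β = ln(4788/1916)/0.49 = 0.9159/0.49 = 1.869 rad.
In degrees: β = 1.869 × 180/π = 107°.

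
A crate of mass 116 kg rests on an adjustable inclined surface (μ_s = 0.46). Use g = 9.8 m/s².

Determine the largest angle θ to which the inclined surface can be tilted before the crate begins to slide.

θ_max ≈ 24.7°

At the slip threshold, m g sin θ = μ_s · m g cos θ, so tan θ = μ_s.
θ_max = arctan(0.46) = 24.7°.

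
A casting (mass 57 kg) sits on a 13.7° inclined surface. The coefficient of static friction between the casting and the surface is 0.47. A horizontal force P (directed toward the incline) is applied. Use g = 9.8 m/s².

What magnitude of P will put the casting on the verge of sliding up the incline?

P ≈ 450 N

At impending motion up the slope, friction acts down-slope at its limit: f = μ_s N.
Perpendicular to the incline: N = m g cos θ + P sin θ.
Along the incline: P cos θ = m g sin θ + μ_s N = m g sin θ + μ_s (m g cos θ + P sin θ).
Solving, P (cos θ − μ_s sin θ) = m g (sin θ + μ_s cos θ), so P = 57×9.8×(sin 13.7° + 0.47 cos 13.7°)/(cos 13.7° − 0.47 sin 13.7°) = 559×0.6935/0.8602 = 450 N.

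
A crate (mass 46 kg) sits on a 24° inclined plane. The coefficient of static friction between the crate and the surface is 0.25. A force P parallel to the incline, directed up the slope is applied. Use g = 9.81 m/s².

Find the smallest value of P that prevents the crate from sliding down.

The crate tends to slide down (tan θ > μ_s), so at the point of impending slip friction acts up-slope at its limit: f = μ_s N.
P is parallel to the surface, so N = m g cos θ = 412 N.
Along the incline: P + μ_s N = m g sin θ, so P = 184 − 0.25×412 = 80.5 N.

P_min ≈ 80.5 N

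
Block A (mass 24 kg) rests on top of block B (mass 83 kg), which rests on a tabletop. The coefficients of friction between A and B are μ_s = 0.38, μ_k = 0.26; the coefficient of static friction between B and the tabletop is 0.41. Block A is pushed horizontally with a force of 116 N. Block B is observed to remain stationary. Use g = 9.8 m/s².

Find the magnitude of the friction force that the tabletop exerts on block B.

The normal force B exerts on A is simply A's weight, N₁ = 235.2 N.
Maximum static friction on A from B: μ_s N₁ = 0.38×235.2 = 89.38 N.
Since P = 116 N > 89.38 N, A slides on B; the A–B friction is kinetic: f₁ = μ_k N₁ = 0.26×235.2 = 61.2 N.
B experiences an equal 61.2 N forward from A (third law). B is in equilibrium, so the floor supplies f₂ = 61.2 N of static friction (limit μ_s(m_A+m_B)g = 429.9 N, not exceeded).

f ≈ 61.2 N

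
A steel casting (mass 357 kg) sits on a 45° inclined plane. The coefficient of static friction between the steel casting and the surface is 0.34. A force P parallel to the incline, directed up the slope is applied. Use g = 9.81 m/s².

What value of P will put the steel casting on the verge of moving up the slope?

At impending motion up the slope, friction acts down-slope at its limit: f = μ_s N.
P is parallel to the surface, so N = m g cos θ = 2480 N.
Along the incline: P = m g sin θ + μ_s N = 2480 + 0.34×2480 = 3320 N.

P ≈ 3320 N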